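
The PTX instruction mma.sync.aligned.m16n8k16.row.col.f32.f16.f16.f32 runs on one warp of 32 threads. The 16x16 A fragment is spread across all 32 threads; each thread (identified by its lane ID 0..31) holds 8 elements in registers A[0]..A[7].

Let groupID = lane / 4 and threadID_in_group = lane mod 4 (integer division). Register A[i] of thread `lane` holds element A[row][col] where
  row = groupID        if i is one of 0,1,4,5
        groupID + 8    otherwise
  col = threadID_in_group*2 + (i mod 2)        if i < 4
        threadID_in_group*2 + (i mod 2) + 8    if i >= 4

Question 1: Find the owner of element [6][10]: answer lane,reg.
25,4

r=6→G=6,rhi=0  c=10→chi=1,T=1,p=0
L=6*4+1=25  i=1*4+0*2+0=4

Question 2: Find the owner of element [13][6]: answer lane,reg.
23,2

r: 13->gid=5,r8=1  c: 6->c8=0,tid=3,i&1=0
L=5*4+3=23  i=0*4+1*2+0=2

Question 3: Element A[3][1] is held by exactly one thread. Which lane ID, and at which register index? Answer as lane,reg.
12,1

r=3→G=3,rhi=0  c=1→chi=0,T=0,p=1
L=3*4+0=12  i=0*4+0*2+1=1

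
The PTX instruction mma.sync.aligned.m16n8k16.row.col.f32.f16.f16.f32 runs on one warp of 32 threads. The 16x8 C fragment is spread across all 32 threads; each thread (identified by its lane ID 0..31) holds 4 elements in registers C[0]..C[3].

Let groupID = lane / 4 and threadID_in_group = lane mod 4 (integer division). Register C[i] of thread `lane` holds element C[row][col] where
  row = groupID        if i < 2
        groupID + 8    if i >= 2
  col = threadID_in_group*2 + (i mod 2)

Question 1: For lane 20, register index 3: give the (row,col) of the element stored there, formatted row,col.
lane 20->20/4=5, 20 mod 4=0
i=3  r:5+8->13  c:2·0+1->1

13,1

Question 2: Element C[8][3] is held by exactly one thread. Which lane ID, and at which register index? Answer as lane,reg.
1,3

r=8->g=0,rb=1  c=3->t=1,b0=1
L=0*4+1=1  i=1*2+1=3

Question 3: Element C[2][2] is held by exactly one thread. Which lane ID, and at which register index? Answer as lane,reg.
r=2->g=2,rb=0  c=2->t=1,b0=0
L=2*4+1=9  i=0*2+0=0

9,0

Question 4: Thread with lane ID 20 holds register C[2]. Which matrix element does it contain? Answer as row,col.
lane 20: grp=5 (20/4), tig=0 (20%4)
i=2: r=5+8=13, c=0*2+0=0

13,0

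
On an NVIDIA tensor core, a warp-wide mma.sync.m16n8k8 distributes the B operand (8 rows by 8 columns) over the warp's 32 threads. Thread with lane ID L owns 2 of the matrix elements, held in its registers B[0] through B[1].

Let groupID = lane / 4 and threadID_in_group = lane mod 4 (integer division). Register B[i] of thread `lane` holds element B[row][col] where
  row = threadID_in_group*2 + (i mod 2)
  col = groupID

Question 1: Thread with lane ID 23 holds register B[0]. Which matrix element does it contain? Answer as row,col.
6,5

23: gid=5,tid=3
[0] (3*2+0,5) = (6,5)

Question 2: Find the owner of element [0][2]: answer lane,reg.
c=2→G=2  r=0→T=0,p=0
L=2*4+0=8  i=0=0

8,0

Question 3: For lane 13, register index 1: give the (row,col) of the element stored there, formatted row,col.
lane 13⇒13/4=3, 13 mod 4=1
i=1  r:2·1+1⇒3  c:3

3,3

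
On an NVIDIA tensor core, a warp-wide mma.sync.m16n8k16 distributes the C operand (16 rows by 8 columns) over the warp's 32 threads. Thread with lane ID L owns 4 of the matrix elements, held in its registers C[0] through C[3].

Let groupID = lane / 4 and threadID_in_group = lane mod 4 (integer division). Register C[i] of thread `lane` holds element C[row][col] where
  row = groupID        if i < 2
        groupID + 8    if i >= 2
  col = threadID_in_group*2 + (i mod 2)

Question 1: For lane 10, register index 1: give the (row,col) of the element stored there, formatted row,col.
L=10⇒gr=10>>2=2, th=10&3=2
[1]⇒row 2+0=2  col 2·2+1=5

2,5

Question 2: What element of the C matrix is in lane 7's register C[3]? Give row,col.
lane 7: grp=1 (7/4), tig=3 (7%4)
i=3: r=1+8=9, c=3*2+1=7

9,7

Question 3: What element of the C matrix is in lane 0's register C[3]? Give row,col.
8,1

0: g=0,t=0
[3] (0+8,0*2+1) = (8,1)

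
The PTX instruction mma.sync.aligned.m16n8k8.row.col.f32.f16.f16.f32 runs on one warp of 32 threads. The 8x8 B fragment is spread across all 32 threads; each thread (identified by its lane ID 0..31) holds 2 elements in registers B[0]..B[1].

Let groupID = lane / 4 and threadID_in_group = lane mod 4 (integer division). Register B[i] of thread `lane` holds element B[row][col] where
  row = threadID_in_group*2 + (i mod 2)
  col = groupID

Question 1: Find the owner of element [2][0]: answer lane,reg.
c:0=>grp=0  r:2=>tig=1,lo=0
L=0*4+1=1  i=0=0

1,0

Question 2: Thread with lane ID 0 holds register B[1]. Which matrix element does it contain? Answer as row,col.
1,0

L=0⇒gr=0>>2=0, th=0&3=0
[1]⇒row 0·2+1=1  col gr=0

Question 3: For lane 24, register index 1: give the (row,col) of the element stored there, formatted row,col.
lane 24: grp=6 (24/4), tig=0 (24%4)
i=1: r=0*2+1=1, c=grp=6

1,6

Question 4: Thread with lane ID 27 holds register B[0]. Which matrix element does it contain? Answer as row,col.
6,6

lane 27: gid=6 (27/4), tid=3 (27%4)
i=0: r=3*2+0=6, c=gid=6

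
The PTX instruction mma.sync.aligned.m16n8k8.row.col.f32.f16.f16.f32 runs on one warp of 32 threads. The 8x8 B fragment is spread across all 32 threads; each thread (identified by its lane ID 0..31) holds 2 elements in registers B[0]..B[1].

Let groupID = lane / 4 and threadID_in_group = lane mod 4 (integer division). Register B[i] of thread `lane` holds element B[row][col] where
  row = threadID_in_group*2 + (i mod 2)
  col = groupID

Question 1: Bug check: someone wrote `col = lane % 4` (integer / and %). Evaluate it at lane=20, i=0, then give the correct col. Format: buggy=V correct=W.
`lane % 4`[20,0]->0
L=20->g=20>>2=5, t=20&3=0
[0]->row 0·2+0=0  col g=5
col: 0 vs 5

buggy=0 correct=5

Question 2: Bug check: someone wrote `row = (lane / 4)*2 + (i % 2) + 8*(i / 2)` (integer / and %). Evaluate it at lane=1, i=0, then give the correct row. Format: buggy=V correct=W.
buggy=0 correct=2

`(lane / 4)*2 + (i % 2) + 8*(i / 2)`[1,0]=>0
L=1=>grp=1>>2=0, tig=1&3=1
[0]=>row 1·2+0=2  col grp=0
row: 0 vs 2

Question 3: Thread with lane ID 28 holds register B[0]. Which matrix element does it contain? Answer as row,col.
L=28->g=28>>2=7, t=28&3=0
[0]->row 0·2+0=0  col g=7

0,7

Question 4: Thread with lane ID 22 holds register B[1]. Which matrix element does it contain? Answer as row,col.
5,5

lane 22: gid=5 (22/4), tid=2 (22%4)
i=1: r=2*2+1=5, c=gid=5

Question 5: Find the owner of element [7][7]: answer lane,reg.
c:7=>grp=7  r:7=>tig=3,lo=1
L=7*4+3=31  i=1=1

31,1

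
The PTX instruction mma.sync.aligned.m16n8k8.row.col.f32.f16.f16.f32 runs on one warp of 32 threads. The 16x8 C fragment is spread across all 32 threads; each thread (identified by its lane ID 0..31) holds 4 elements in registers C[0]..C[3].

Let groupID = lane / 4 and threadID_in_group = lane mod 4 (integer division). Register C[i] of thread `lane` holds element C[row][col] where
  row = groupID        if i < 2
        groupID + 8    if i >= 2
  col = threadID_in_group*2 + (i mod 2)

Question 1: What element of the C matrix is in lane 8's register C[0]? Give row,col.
2,0

L=8⇒gr=8>>2=2, th=8&3=0
[0]⇒row 2+0=2  col 0·2+0=0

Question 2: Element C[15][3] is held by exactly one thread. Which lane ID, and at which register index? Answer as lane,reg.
29,3

r:15=>grp=7,rB=1  c:3=>tig=1,lo=1
L=7*4+1=29  i=1*2+1=3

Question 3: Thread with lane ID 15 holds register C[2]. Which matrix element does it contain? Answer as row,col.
lane 15->15/4=3, 15 mod 4=3
i=2  r:3+8->11  c:2·3+0->6

11,6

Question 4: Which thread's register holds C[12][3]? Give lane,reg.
r:12=>grp=4,rB=1  c:3=>tig=1,lo=1
L=4*4+1=17  i=1*2+1=3

17,3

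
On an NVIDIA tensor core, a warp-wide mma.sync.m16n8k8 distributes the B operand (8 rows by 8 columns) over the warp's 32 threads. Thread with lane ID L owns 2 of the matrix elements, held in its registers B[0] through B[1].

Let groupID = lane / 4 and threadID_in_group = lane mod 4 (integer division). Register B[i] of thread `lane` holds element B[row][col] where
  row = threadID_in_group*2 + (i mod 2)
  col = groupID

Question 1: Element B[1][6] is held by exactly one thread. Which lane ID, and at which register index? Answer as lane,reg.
24,1

c: 6->gid=6  r: 1->tid=0,i&1=1
L=6*4+0=24  i=1=1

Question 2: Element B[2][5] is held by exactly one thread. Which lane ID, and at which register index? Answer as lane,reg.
c=5→G=5  r=2→T=1,p=0
L=5*4+1=21  i=0=0

21,0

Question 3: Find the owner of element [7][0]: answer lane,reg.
c=0->g=0  r=7->t=3,b0=1
L=0*4+3=3  i=1=1

3,1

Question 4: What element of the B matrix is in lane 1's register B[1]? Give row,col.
1: G=0,T=1
[1] (1*2+1,0) = (3,0)

3,0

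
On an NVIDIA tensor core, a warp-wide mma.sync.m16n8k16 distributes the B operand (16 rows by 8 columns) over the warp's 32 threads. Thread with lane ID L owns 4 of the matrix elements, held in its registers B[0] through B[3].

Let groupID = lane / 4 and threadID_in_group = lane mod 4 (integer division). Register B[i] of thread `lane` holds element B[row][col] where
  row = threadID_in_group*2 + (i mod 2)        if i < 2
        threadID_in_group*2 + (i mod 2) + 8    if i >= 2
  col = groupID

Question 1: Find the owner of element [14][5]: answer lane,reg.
23,2

c: 5->gid=5  r: 14->r8=1,tid=3,i&1=0
L=5*4+3=23  i=1*2+0=2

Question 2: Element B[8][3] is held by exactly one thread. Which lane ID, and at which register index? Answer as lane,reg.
c:3=>grp=3  r:8=>rB=1,tig=0,lo=0
L=3*4+0=12  i=1*2+0=2

12,2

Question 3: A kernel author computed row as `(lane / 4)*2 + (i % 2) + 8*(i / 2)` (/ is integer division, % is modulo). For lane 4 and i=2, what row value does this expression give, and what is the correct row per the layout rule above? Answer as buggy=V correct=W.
`(lane / 4)*2 + (i % 2) + 8*(i / 2)`[4,2]→10
4: G=1,T=0
[2] (0*2+0+8,1) = (8,1)
row: 10 vs 8

buggy=10 correct=8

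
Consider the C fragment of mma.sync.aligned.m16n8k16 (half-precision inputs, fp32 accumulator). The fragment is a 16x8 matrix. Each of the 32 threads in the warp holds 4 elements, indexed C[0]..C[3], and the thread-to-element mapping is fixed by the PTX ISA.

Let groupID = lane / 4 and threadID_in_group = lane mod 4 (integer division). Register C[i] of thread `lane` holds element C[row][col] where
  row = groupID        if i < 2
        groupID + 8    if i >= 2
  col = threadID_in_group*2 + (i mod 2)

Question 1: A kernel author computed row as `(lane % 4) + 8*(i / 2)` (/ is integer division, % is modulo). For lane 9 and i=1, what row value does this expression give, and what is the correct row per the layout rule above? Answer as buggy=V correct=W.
buggy=1 correct=2

`(lane % 4) + 8*(i / 2)`[9,1]->1
lane 9->9/4=2, 9 mod 4=1
i=1  r:2+0->2  c:2·1+1->3
row: 1 vs 2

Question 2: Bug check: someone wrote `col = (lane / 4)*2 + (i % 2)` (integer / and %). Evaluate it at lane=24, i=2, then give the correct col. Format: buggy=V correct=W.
`(lane / 4)*2 + (i % 2)`[24,2]->12
lane 24: gid=6 (24/4), tid=0 (24%4)
i=2: r=6+8=14, c=0*2+0=0
col: 12 vs 0

buggy=12 correct=0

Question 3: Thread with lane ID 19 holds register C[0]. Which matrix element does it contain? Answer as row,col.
lane 19: G=4 (19/4), T=3 (19%4)
i=0: r=4+0=4, c=3*2+0=6

4,6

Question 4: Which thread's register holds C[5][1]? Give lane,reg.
20,1

r:5=>grp=5,rB=0  c:1=>tig=0,lo=1
L=5*4+0=20  i=0*2+1=1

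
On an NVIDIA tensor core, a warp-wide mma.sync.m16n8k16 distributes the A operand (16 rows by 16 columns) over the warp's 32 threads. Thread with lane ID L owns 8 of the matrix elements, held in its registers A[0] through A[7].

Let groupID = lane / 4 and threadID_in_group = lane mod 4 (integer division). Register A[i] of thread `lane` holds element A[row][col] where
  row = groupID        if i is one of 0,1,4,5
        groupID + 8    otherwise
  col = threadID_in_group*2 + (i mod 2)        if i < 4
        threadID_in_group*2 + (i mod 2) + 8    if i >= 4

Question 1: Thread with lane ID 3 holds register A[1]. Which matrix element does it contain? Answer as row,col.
0,7

L=3=>grp=3>>2=0, tig=3&3=3
[1]=>row 0+0=0  col 3·2+1+0=7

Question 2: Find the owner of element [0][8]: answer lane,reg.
0,4

r=0→G=0,rhi=0  c=8→chi=1,T=0,p=0
L=0*4+0=0  i=1*4+0*2+0=4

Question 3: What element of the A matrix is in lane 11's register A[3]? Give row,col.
10,7

lane 11: grp=2 (11/4), tig=3 (11%4)
i=3: r=2+8=10, c=3*2+1+0=7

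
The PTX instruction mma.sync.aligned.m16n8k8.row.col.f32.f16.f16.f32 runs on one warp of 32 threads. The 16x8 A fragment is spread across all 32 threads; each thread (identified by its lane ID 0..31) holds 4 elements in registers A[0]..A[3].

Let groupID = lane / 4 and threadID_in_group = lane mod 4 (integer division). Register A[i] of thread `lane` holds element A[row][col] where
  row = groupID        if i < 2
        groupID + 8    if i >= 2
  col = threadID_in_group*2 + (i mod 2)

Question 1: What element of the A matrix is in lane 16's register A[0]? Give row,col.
lane 16->16/4=4, 16 mod 4=0
i=0  r:4+0->4  c:2·0+0->0

4,0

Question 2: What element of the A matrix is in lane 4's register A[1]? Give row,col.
lane 4=>4/4=1, 4 mod 4=0
i=1  r:1+0=>1  c:2·0+1=>1

1,1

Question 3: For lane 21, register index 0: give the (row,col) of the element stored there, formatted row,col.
lane 21->21/4=5, 21 mod 4=1
i=0  r:5+0->5  c:2·1+0->2

5,2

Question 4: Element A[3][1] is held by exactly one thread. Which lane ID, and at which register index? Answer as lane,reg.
12,1

r=3->g=3,rb=0  c=1->t=0,b0=1
L=3*4+0=12  i=0*2+1=1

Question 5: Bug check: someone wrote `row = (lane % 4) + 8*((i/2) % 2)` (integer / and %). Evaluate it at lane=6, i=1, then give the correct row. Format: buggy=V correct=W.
buggy=2 correct=1

`(lane % 4) + 8*((i/2) % 2)`[6,1]→2
L=6→G=6>>2=1, T=6&3=2
[1]→row 1+0=1  col 2·2+1=5
row: 2 vs 1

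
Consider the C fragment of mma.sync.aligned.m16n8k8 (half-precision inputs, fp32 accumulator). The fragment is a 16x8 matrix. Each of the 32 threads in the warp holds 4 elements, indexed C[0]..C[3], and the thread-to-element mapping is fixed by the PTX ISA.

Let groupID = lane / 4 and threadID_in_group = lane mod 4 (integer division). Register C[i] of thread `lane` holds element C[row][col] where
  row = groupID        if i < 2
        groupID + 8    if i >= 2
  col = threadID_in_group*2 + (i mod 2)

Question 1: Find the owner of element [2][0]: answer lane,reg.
8,0

r=2→G=2,rhi=0  c=0→T=0,p=0
L=2*4+0=8  i=0*2+0=0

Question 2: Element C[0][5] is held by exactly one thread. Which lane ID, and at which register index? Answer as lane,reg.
2,1

r=0⇒gr=0,Rb=0  c=5⇒th=2,odd=1
L=0*4+2=2  i=0*2+1=1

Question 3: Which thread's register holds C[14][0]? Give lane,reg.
24,2

r=14->g=6,rb=1  c=0->t=0,b0=0
L=6*4+0=24  i=1*2+0=2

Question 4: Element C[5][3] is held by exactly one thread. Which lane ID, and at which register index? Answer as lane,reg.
r=5->g=5,rb=0  c=3->t=1,b0=1
L=5*4+1=21  i=0*2+1=1

21,1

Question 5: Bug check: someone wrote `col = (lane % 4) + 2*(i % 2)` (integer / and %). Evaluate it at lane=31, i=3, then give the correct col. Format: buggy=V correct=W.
buggy=5 correct=7

`(lane % 4) + 2*(i % 2)`[31,3]->5
31: g=7,t=3
[3] (7+8,3*2+1) = (15,7)
col: 5 vs 7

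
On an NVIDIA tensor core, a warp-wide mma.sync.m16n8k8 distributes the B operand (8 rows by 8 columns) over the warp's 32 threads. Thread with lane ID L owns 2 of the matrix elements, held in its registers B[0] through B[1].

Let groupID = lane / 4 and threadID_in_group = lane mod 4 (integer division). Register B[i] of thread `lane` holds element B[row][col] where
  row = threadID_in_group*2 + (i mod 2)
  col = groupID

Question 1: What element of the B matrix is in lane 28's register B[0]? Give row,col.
lane 28⇒28/4=7, 28 mod 4=0
i=0  r:2·0+0⇒0  c:7

0,7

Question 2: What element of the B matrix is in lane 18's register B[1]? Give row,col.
5,4

18: gid=4,tid=2
[1] (2*2+1,4) = (5,4)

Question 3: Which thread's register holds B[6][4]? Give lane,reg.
19,0

c=4->g=4  r=6->t=3,b0=0
L=4*4+3=19  i=0=0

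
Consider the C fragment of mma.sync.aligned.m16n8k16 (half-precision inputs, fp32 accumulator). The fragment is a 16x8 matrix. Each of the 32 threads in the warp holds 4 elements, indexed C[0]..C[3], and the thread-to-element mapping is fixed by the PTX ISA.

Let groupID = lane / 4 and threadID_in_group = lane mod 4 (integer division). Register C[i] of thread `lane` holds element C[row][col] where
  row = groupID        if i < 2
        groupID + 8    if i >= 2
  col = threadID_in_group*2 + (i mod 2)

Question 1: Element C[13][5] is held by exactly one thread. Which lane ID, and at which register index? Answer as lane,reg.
r:13=>grp=5,rB=1  c:5=>tig=2,lo=1
L=5*4+2=22  i=1*2+1=3

22,3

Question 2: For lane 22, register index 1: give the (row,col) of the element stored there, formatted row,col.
5,5

lane 22: gid=5 (22/4), tid=2 (22%4)
i=1: r=5+0=5, c=2*2+1=5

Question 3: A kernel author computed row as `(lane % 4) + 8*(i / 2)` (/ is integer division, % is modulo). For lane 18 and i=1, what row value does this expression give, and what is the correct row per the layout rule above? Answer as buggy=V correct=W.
buggy=2 correct=4

`(lane % 4) + 8*(i / 2)`[18,1]->2
lane 18->18/4=4, 18 mod 4=2
i=1  r:4+0->4  c:2·2+1->5
row: 2 vs 4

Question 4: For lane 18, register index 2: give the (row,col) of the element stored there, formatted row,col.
lane 18->18/4=4, 18 mod 4=2
i=2  r:4+8->12  c:2·2+0->4

12,4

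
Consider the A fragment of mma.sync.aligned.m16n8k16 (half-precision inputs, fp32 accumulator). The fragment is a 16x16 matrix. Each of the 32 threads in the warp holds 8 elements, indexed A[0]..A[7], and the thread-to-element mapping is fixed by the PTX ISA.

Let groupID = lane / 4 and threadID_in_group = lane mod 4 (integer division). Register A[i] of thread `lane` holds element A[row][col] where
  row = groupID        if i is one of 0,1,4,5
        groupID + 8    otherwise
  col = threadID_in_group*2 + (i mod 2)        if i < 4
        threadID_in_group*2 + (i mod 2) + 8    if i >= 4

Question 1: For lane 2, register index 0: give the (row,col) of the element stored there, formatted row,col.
lane 2→2/4=0, 2 mod 4=2
i=0  r:0+0→0  c:2·2+0+0→4

0,4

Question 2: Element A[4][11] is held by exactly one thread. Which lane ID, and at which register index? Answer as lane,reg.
r:4=>grp=4,rB=0  c:11=>cB=1,tig=1,lo=1
L=4*4+1=17  i=1*4+0*2+1=5

17,5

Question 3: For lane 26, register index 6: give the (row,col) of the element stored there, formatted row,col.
14,12

L=26->g=26>>2=6, t=26&3=2
[6]->row 6+8=14  col 2·2+0+8=12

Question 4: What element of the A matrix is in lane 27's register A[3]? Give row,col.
14,7

lane 27->27/4=6, 27 mod 4=3
i=3  r:6+8->14  c:2·3+1+0->7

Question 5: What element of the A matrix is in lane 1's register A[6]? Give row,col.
lane 1=>1/4=0, 1 mod 4=1
i=6  r:0+8=>8  c:2·1+0+8=>10

8,10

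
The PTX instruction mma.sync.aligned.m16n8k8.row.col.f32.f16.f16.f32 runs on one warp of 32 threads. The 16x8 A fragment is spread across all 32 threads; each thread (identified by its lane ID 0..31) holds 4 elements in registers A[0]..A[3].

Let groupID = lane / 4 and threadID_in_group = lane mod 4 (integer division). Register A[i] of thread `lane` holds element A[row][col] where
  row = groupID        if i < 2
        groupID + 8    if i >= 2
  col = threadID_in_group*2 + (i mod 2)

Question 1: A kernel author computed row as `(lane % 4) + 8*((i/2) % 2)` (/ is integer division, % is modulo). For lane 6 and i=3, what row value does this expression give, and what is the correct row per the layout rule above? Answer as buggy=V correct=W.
buggy=10 correct=9

`(lane % 4) + 8*((i/2) % 2)`[6,3]->10
lane 6->6/4=1, 6 mod 4=2
i=3  r:1+8->9  c:2·2+1->5
row: 10 vs 9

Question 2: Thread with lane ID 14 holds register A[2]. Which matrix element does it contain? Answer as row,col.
11,4

L=14=>grp=14>>2=3, tig=14&3=2
[2]=>row 3+8=11  col 2·2+0=4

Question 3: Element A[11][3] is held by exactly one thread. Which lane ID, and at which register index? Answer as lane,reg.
13,3

r=11→G=3,rhi=1  c=3→T=1,p=1
L=3*4+1=13  i=1*2+1=3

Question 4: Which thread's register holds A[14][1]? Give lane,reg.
r=14->g=6,rb=1  c=1->t=0,b0=1
L=6*4+0=24  i=1*2+1=3

24,3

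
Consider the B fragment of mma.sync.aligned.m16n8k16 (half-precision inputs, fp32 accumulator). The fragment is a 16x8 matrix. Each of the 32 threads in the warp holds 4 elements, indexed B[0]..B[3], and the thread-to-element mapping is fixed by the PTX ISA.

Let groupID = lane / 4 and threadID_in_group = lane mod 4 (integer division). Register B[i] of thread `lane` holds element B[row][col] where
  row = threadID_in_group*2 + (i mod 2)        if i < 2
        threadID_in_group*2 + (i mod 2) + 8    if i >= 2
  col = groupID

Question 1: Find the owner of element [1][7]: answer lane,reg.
28,1

c=7→G=7  r=1→rhi=0,T=0,p=1
L=7*4+0=28  i=0*2+1=1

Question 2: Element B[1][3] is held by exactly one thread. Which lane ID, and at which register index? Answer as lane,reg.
c:3=>grp=3  r:1=>rB=0,tig=0,lo=1
L=3*4+0=12  i=0*2+1=1

12,1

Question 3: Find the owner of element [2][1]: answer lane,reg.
5,0

c: 1->gid=1  r: 2->r8=0,tid=1,i&1=0
L=1*4+1=5  i=0*2+0=0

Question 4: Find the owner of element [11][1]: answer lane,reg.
c:1=>grp=1  r:11=>rB=1,tig=1,lo=1
L=1*4+1=5  i=1*2+1=3

5,3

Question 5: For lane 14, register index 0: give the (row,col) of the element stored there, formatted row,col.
lane 14⇒14/4=3, 14 mod 4=2
i=0  r:2·2+0+0⇒4  c:3

4,3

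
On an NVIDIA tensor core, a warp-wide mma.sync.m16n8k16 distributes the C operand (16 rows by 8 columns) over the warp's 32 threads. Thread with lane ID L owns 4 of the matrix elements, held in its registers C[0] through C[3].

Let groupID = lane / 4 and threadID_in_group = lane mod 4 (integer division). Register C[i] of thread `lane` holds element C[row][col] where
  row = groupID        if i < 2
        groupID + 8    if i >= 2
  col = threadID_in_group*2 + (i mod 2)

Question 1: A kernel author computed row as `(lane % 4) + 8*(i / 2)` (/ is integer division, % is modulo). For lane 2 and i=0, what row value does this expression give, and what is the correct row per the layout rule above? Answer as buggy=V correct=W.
`(lane % 4) + 8*(i / 2)`[2,0]⇒2
lane 2: gr=0 (2/4), th=2 (2%4)
i=0: r=0+0=0, c=2*2+0=4
row: 2 vs 0

buggy=2 correct=0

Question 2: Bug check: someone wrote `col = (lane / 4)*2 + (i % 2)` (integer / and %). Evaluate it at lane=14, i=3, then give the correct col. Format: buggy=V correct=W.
buggy=7 correct=5

`(lane / 4)*2 + (i % 2)`[14,3]→7
lane 14→14/4=3, 14 mod 4=2
i=3  r:3+8→11  c:2·2+1→5
col: 7 vs 5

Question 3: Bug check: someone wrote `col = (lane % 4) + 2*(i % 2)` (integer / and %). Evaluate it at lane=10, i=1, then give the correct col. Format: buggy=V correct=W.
buggy=4 correct=5

`(lane % 4) + 2*(i % 2)`[10,1]->4
L=10->g=10>>2=2, t=10&3=2
[1]->row 2+0=2  col 2·2+1=5
col: 4 vs 5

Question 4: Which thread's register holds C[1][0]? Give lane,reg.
4,0

r=1⇒gr=1,Rb=0  c=0⇒th=0,odd=0
L=1*4+0=4  i=0*2+0=0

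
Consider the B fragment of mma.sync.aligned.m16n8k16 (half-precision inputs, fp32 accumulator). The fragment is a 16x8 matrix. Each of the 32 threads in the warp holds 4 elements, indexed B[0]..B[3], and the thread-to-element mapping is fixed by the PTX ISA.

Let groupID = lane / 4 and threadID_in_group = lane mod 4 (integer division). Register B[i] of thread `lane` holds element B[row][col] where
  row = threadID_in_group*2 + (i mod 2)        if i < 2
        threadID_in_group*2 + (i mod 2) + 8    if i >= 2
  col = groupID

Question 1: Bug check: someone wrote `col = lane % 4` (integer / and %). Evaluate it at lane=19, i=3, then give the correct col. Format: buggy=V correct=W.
`lane % 4`[19,3]→3
L=19→G=19>>2=4, T=19&3=3
[3]→row 3·2+1+8=15  col G=4
col: 3 vs 4

buggy=3 correct=4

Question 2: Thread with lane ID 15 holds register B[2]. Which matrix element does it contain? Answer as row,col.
L=15->g=15>>2=3, t=15&3=3
[2]->row 3·2+0+8=14  col g=3

14,3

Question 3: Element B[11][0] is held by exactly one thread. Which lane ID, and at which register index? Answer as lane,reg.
1,3

c=0->g=0  r=11->rb=1,t=1,b0=1
L=0*4+1=1  i=1*2+1=3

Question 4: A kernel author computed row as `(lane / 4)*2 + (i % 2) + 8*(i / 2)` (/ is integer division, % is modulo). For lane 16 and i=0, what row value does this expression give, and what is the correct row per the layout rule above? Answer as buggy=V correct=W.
buggy=8 correct=0

`(lane / 4)*2 + (i % 2) + 8*(i / 2)`[16,0]→8
16: G=4,T=0
[0] (0*2+0+0,4) = (0,4)
row: 8 vs 0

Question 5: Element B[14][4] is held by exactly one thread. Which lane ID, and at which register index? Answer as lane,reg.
19,2

c=4⇒gr=4  r=14⇒Rb=1,th=3,odd=0
L=4*4+3=19  i=1*2+0=2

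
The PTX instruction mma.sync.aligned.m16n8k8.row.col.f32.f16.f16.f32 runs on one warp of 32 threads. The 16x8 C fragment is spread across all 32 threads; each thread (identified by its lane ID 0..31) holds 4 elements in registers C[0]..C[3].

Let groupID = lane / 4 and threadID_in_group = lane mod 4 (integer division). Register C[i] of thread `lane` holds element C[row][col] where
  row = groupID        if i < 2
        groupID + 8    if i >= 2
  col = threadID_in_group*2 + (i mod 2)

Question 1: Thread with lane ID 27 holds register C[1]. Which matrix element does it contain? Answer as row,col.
lane 27: gid=6 (27/4), tid=3 (27%4)
i=1: r=6+0=6, c=3*2+1=7

6,7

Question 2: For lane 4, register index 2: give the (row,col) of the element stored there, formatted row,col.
L=4->g=4>>2=1, t=4&3=0
[2]->row 1+8=9  col 0·2+0=0

9,0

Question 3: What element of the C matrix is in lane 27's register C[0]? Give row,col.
6,6

lane 27: G=6 (27/4), T=3 (27%4)
i=0: r=6+0=6, c=3*2+0=6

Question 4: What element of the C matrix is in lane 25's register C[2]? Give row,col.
lane 25→25/4=6, 25 mod 4=1
i=2  r:6+8→14  c:2·1+0→2

14,2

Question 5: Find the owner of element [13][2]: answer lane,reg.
21,2

r=13->g=5,rb=1  c=2->t=1,b0=0
L=5*4+1=21  i=1*2+0=2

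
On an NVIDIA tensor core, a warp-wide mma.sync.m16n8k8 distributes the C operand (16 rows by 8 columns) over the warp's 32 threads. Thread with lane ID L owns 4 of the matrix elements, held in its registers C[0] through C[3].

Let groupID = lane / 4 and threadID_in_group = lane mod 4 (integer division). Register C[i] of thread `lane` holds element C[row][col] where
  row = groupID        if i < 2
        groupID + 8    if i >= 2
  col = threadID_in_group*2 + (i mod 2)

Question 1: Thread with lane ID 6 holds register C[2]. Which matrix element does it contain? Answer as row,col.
9,4

L=6->g=6>>2=1, t=6&3=2
[2]->row 1+8=9  col 2·2+0=4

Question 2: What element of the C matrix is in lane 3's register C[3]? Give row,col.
L=3->g=3>>2=0, t=3&3=3
[3]->row 0+8=8  col 3·2+1=7

8,7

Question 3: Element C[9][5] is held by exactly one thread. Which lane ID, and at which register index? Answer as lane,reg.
6,3

r=9->g=1,rb=1  c=5->t=2,b0=1
L=1*4+2=6  i=1*2+1=3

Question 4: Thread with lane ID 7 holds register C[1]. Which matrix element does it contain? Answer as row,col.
1,7

lane 7: g=1 (7/4), t=3 (7%4)
i=1: r=1+0=1, c=3*2+1=7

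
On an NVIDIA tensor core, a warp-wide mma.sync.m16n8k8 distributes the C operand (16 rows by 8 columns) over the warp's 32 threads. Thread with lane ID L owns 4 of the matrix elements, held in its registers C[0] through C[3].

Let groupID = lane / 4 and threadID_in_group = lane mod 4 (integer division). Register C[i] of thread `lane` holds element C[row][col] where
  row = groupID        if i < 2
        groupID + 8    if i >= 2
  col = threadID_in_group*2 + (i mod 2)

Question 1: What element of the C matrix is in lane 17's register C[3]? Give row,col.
lane 17: gr=4 (17/4), th=1 (17%4)
i=3: r=4+8=12, c=1*2+1=3

12,3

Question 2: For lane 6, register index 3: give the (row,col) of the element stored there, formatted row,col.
L=6->gid=6>>2=1, tid=6&3=2
[3]->row 1+8=9  col 2·2+1=5

9,5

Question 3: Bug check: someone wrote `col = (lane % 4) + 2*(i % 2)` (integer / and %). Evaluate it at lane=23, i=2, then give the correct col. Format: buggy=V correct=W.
`(lane % 4) + 2*(i % 2)`[23,2]=>3
lane 23=>23/4=5, 23 mod 4=3
i=2  r:5+8=>13  c:2·3+0=>6
col: 3 vs 6

buggy=3 correct=6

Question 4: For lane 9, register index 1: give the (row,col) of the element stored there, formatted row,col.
9: G=2,T=1
[1] (2+0,1*2+1) = (2,3)

2,3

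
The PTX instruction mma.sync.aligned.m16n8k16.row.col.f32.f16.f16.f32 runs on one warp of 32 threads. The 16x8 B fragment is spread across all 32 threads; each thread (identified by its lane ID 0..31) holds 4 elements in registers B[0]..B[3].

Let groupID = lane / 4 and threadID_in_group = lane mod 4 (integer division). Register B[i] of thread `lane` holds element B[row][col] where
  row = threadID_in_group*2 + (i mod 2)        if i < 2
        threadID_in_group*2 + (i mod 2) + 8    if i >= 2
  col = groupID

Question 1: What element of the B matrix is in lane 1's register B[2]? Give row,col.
1: gid=0,tid=1
[2] (1*2+0+8,0) = (10,0)

10,0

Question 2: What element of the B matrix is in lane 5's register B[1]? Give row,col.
lane 5->5/4=1, 5 mod 4=1
i=1  r:2·1+1+0->3  c:1

3,1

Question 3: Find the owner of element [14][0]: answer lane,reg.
c:0=>grp=0  r:14=>rB=1,tig=3,lo=0
L=0*4+3=3  i=1*2+0=2

3,2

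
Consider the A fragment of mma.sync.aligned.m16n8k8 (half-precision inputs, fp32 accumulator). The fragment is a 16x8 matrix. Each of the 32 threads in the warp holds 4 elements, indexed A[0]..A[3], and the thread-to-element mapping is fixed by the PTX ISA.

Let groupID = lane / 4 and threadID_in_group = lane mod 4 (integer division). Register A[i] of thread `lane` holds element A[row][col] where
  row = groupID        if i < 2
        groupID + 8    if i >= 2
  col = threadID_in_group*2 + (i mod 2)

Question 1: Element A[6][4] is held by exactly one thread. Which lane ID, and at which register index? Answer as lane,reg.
r=6->g=6,rb=0  c=4->t=2,b0=0
L=6*4+2=26  i=0*2+0=0

26,0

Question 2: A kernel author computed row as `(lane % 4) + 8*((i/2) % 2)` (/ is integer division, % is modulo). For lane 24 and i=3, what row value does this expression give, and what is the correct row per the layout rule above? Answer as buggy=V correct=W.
`(lane % 4) + 8*((i/2) % 2)`[24,3]→8
24: G=6,T=0
[3] (6+8,0*2+1) = (14,1)
row: 8 vs 14

buggy=8 correct=14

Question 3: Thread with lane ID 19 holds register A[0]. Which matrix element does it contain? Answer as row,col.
19: g=4,t=3
[0] (4+0,3*2+0) = (4,6)

4,6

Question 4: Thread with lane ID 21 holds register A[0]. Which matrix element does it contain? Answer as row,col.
21: grp=5,tig=1
[0] (5+0,1*2+0) = (5,2)

5,2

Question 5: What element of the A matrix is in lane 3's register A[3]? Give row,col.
8,7

lane 3: gid=0 (3/4), tid=3 (3%4)
i=3: r=0+8=8, c=3*2+1=7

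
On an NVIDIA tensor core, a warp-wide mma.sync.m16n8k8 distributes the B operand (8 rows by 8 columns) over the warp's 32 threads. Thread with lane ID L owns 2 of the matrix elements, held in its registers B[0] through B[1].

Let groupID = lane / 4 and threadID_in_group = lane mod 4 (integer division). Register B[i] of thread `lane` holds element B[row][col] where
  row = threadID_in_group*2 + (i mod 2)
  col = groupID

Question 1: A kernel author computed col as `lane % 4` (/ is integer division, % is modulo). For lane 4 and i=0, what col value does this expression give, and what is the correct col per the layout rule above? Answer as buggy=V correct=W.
`lane % 4`[4,0]->0
4: gid=1,tid=0
[0] (0*2+0,1) = (0,1)
col: 0 vs 1

buggy=0 correct=1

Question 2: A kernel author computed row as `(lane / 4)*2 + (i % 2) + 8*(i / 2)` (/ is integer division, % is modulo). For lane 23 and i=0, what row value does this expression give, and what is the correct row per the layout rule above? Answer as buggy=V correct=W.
buggy=10 correct=6

`(lane / 4)*2 + (i % 2) + 8*(i / 2)`[23,0]⇒10
lane 23⇒23/4=5, 23 mod 4=3
i=0  r:2·3+0⇒6  c:5
row: 10 vs 6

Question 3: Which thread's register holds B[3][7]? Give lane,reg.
29,1

c=7->g=7  r=3->t=1,b0=1
L=7*4+1=29  i=1=1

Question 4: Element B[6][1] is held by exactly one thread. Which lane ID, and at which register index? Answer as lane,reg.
c:1=>grp=1  r:6=>tig=3,lo=0
L=1*4+3=7  i=0=0

7,0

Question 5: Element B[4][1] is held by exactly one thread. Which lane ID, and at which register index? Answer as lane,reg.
6,0

c:1=>grp=1  r:4=>tig=2,lo=0
L=1*4+2=6  i=0=0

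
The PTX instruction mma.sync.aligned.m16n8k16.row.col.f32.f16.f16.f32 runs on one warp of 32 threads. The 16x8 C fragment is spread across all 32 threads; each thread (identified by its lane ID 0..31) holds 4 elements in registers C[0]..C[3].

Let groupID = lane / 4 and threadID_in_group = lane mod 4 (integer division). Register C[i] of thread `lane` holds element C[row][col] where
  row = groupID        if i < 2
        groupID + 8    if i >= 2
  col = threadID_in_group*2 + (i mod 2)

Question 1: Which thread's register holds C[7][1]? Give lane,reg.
r:7=>grp=7,rB=0  c:1=>tig=0,lo=1
L=7*4+0=28  i=0*2+1=1

28,1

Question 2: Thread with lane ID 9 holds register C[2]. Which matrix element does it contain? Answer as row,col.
10,2

9: g=2,t=1
[2] (2+8,1*2+0) = (10,2)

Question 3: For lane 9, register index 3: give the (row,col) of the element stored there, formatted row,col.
10,3

9: grp=2,tig=1
[3] (2+8,1*2+1) = (10,3)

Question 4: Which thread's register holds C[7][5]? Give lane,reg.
r:7=>grp=7,rB=0  c:5=>tig=2,lo=1
L=7*4+2=30  i=0*2+1=1

30,1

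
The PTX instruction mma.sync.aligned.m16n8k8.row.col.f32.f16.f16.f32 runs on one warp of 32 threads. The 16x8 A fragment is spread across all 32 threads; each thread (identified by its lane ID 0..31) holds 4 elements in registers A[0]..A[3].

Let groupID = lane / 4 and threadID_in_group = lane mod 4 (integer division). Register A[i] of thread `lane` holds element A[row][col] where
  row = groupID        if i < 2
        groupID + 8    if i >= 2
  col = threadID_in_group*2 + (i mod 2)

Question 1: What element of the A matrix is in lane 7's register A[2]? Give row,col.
9,6

lane 7->7/4=1, 7 mod 4=3
i=2  r:1+8->9  c:2·3+0->6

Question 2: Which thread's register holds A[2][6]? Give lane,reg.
11,0

r:2=>grp=2,rB=0  c:6=>tig=3,lo=0
L=2*4+3=11  i=0*2+0=0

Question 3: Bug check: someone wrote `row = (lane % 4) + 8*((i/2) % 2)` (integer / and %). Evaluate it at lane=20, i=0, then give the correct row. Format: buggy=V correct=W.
`(lane % 4) + 8*((i/2) % 2)`[20,0]->0
L=20->g=20>>2=5, t=20&3=0
[0]->row 5+0=5  col 0·2+0=0
row: 0 vs 5

buggy=0 correct=5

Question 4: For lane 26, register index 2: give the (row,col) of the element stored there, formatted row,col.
L=26=>grp=26>>2=6, tig=26&3=2
[2]=>row 6+8=14  col 2·2+0=4

14,4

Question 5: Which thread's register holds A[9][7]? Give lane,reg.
7,3

r:9=>grp=1,rB=1  c:7=>tig=3,lo=1
L=1*4+3=7  i=1*2+1=3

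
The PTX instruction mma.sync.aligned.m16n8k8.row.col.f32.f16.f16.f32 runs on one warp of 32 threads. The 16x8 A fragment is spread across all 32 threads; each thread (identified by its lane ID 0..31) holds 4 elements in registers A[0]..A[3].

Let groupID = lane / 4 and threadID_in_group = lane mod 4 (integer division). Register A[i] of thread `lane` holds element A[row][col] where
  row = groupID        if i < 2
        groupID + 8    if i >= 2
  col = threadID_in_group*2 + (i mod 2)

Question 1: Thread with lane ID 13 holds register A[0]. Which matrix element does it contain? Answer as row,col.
3,2

13: gid=3,tid=1
[0] (3+0,1*2+0) = (3,2)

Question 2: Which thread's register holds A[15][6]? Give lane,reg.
r=15⇒gr=7,Rb=1  c=6⇒th=3,odd=0
L=7*4+3=31  i=1*2+0=2

31,2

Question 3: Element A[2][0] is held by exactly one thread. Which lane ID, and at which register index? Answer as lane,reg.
8,0

r:2=>grp=2,rB=0  c:0=>tig=0,lo=0
L=2*4+0=8  i=0*2+0=0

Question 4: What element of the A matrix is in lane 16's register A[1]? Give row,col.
lane 16→16/4=4, 16 mod 4=0
i=1  r:4+0→4  c:2·0+1→1

4,1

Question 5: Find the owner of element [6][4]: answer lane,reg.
r=6->g=6,rb=0  c=4->t=2,b0=0
L=6*4+2=26  i=0*2+0=0

26,0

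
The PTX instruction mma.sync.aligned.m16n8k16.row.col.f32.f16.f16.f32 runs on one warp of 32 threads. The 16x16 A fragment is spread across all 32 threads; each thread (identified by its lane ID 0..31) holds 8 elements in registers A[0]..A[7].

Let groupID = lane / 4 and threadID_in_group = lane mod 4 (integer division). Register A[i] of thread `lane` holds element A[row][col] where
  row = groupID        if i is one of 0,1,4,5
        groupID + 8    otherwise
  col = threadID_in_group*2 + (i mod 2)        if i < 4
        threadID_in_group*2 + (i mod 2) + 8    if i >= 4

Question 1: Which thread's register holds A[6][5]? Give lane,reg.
r:6=>grp=6,rB=0  c:5=>cB=0,tig=2,lo=1
L=6*4+2=26  i=0*4+0*2+1=1

26,1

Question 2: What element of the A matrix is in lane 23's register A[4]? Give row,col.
5,14

L=23⇒gr=23>>2=5, th=23&3=3
[4]⇒row 5+0=5  col 3·2+0+8=14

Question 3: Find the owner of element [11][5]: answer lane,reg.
14,3

r:11=>grp=3,rB=1  c:5=>cB=0,tig=2,lo=1
L=3*4+2=14  i=0*4+1*2+1=3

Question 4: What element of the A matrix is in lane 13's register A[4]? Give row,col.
3,10

L=13→G=13>>2=3, T=13&3=1
[4]→row 3+0=3  col 1·2+0+8=10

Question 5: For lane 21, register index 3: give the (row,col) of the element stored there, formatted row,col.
13,3

21: grp=5,tig=1
[3] (5+8,1*2+1+0) = (13,3)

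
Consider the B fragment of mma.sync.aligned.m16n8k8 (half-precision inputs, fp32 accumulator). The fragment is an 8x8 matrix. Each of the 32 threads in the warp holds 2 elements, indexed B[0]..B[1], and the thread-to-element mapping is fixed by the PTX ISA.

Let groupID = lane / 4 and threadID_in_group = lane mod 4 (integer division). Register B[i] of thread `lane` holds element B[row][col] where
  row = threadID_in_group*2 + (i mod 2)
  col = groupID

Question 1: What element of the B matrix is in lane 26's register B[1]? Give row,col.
lane 26->26/4=6, 26 mod 4=2
i=1  r:2·2+1->5  c:6

5,6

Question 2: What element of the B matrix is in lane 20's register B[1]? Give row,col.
1,5

lane 20->20/4=5, 20 mod 4=0
i=1  r:2·0+1->1  c:5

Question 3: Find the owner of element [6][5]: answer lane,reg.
23,0

c=5->g=5  r=6->t=3,b0=0
L=5*4+3=23  i=0=0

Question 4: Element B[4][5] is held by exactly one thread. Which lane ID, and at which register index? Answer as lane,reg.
22,0

c:5=>grp=5  r:4=>tig=2,lo=0
L=5*4+2=22  i=0=0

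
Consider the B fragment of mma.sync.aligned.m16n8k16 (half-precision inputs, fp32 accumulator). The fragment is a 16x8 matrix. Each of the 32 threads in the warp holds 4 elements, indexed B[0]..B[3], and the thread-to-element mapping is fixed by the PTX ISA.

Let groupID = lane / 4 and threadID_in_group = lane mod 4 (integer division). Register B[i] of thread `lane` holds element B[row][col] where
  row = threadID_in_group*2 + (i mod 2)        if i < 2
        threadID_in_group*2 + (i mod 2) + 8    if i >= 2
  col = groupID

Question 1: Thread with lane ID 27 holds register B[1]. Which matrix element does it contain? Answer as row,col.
27: gr=6,th=3
[1] (3*2+1+0,6) = (7,6)

7,6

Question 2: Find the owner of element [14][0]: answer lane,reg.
3,2

c=0⇒gr=0  r=14⇒Rb=1,th=3,odd=0
L=0*4+3=3  i=1*2+0=2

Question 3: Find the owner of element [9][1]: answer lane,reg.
4,3

c: 1->gid=1  r: 9->r8=1,tid=0,i&1=1
L=1*4+0=4  i=1*2+1=3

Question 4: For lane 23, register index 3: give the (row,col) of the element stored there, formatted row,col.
15,5

23: gid=5,tid=3
[3] (3*2+1+8,5) = (15,5)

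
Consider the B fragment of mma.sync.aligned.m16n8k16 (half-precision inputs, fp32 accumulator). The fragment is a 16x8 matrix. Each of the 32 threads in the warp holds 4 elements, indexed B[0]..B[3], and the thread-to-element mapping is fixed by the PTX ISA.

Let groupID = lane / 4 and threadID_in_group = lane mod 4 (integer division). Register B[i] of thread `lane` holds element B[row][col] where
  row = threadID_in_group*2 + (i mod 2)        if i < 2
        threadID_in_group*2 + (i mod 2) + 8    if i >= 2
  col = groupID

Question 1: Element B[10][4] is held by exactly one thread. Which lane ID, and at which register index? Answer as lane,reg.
17,2

c: 4->gid=4  r: 10->r8=1,tid=1,i&1=0
L=4*4+1=17  i=1*2+0=2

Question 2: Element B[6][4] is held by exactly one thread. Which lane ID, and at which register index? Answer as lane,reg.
19,0

c=4⇒gr=4  r=6⇒Rb=0,th=3,odd=0
L=4*4+3=19  i=0*2+0=0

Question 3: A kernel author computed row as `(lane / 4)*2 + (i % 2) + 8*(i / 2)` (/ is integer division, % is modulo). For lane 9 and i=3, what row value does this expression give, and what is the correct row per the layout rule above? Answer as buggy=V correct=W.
buggy=13 correct=11

`(lane / 4)*2 + (i % 2) + 8*(i / 2)`[9,3]→13
lane 9→9/4=2, 9 mod 4=1
i=3  r:2·1+1+8→11  c:2
row: 13 vs 11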